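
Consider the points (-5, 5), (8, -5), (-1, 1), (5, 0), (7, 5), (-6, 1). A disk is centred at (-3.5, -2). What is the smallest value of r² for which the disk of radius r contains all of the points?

The required radius is the distance from (-3.5, -2) to the farthest point.
Squared distances: 51.25, 141.25, 15.25, 76.25, 159.25, 15.25.
Maximum is 159.25, attained at (7, 5).

159.25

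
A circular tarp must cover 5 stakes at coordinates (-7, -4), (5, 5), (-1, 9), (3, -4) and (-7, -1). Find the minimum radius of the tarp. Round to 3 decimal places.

By Welzl's lemma the MEC is supported by two points (diametrically opposite) or three points (on a circumcircle).
The minimum enclosing circle is determined by three boundary points: (-7, -4), (5, 5), (-1, 9).
Their circumcentre is (-29/17, 49/34) with r² = 66625/1156.
The farthest remaining point (3, -4) is at distance² 59825/1156 ≤ 66625/1156.
r = √(66625/1156) ≈ 7.592.

7.592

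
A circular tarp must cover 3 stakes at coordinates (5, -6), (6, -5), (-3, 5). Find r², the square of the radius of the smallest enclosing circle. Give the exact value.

46.25

Call the three points A, B, C in the order given.
Side lengths²: AB² = 2, AC² = 185, BC² = 181.
Since AC² = 185 ≥ 181 + 2 = 183, the angle opposite AC is not acute, so the smallest enclosing circle has AC as diameter.
Centre = midpoint of AC = (1, -0.5), r² = 185/4 = 46.25.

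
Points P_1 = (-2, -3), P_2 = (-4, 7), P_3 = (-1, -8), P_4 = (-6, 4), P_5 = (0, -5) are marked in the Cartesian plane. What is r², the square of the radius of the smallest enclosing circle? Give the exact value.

58.5

The minimum enclosing circle of a finite set is fixed by two of the points (as a diameter) or three (as a circumcircle).
The farthest pair is P_2–P_3 with squared distance 234. The circle on this segment as diameter has centre (-2.5, -0.5) and r² = 234/4 = 58.5.
Check P_1: distance² to centre = 6.5 ≤ 58.5, so it lies inside.
All remaining points lie in this disk, and no smaller disk contains both endpoints, so this is the minimum enclosing circle.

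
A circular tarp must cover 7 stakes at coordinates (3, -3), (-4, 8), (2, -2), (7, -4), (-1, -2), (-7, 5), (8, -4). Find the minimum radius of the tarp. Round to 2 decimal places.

8.75

The farthest pair is (-7, 5)–(8, -4) with squared distance 306. The circle on this segment as diameter has centre (0.5, 0.5) and r² = 306/4 = 76.5.
Check (3, -3): distance² to centre = 18.5 ≤ 76.5, so it lies inside.
All remaining points lie in this disk, and no smaller disk contains both endpoints, so this is the minimum enclosing circle.
r = √(76.5) ≈ 8.75.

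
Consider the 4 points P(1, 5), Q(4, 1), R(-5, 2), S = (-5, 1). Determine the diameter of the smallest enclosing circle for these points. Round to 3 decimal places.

9.055

By Welzl's lemma the MEC is supported by two points (diametrically opposite) or three points (on a circumcircle).
The farthest pair is Q–R with squared distance 82. The circle on this segment as diameter has centre (-0.5, 1.5) and r² = 82/4 = 20.5.
Check P: distance² to centre = 14.5 ≤ 20.5, so it lies inside.
All remaining points lie in this disk, and no smaller disk contains both endpoints, so this is the minimum enclosing circle.
Diameter = 2r = 2√(20.5) ≈ 9.055.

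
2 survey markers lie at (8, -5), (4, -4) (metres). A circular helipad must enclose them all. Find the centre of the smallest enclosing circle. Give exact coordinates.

The smallest circle enclosing two points has them as diameter endpoints.
Centre = midpoint = (6, -4.5); r² = |(8, -5)−(4, -4)|²/4 = 17/4 = 4.25.
Centre = (6, -4.5).

(6, -4.5)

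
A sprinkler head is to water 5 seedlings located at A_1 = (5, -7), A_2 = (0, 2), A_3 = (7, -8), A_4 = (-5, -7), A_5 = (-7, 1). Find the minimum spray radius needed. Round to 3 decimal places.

By Welzl's lemma the MEC is supported by two points (diametrically opposite) or three points (on a circumcircle).
The farthest pair is A_3–A_5 with squared distance 277. The circle on this segment as diameter has centre (0, -3.5) and r² = 277/4 = 69.25.
Check A_1: distance² to centre = 37.25 ≤ 69.25, so it lies inside.
All remaining points lie in this disk, and no smaller disk contains both endpoints, so this is the minimum enclosing circle.
r = √(69.25) ≈ 8.322.

8.322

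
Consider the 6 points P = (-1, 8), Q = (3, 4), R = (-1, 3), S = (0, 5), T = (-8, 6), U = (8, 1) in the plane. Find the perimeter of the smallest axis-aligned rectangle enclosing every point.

46

Width = max x − min x = 8 − (-8) = 16.
Height = max y − min y = 8 − 1 = 7.
Perimeter = 2(16 + 7) = 46.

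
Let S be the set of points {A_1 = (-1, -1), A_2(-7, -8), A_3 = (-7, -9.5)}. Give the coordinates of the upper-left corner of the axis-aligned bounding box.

x-range [-7, -1], y-range [-9.5, -1].
The upper-left corner is (-7, -1).

(-7, -1)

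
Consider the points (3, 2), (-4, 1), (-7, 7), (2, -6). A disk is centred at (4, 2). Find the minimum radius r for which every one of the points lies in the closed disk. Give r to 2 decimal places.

12.08

The required radius is the distance from (4, 2) to the farthest point.
Squared distances: 1, 65, 146, 68.
Maximum is 146, attained at (-7, 7).
r = √146 ≈ 12.08.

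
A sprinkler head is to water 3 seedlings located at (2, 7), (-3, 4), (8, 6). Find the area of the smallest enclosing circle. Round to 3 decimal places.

Call the three points A, B, C in the order given.
Side lengths²: AB² = 34, AC² = 37, BC² = 125.
Since BC² = 125 ≥ 37 + 34 = 71, the angle opposite BC is not acute, so the smallest enclosing circle has BC as diameter.
Centre = midpoint of BC = (2.5, 5), r² = 125/4 = 31.25.
Area = π·r² = π·31.25 ≈ 98.175.

98.175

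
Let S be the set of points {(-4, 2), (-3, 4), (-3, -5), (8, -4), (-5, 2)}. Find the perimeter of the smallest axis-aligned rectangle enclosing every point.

Width = max x − min x = 8 − (-5) = 13.
Height = max y − min y = 4 − (-5) = 9.
Perimeter = 2(13 + 9) = 44.

44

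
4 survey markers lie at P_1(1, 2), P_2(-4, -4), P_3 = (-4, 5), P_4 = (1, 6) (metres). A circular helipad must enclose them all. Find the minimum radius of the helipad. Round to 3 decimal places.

By Welzl's lemma the MEC is supported by two points (diametrically opposite) or three points (on a circumcircle).
The farthest pair is P_2–P_4 with squared distance 125. The circle on this segment as diameter has centre (-1.5, 1) and r² = 125/4 = 31.25.
Check P_1: distance² to centre = 7.25 ≤ 31.25, so it lies inside.
All remaining points lie in this disk, and no smaller disk contains both endpoints, so this is the minimum enclosing circle.
r = √(31.25) ≈ 5.590.

5.590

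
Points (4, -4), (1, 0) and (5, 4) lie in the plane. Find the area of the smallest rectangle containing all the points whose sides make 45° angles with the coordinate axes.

In coordinates u = x + y, v = x − y the rectangle is axis-aligned; the map (x,y)→(u,v) scales areas by 2.
u-values: 0, 1, 9; range = 9 − 0 = 9.
v-values: 8, 1, 1; range = 8 − 1 = 7.
Area = (9 × 7) / 2 = 31.5.

31.5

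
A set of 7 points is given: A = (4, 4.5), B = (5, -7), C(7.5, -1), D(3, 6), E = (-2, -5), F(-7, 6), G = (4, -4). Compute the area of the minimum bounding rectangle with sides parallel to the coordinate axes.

188.5

x ranges over [-7, 7.5], width 14.5.
y ranges over [-7, 6], height 13.
Area = 14.5 × 13 = 188.5.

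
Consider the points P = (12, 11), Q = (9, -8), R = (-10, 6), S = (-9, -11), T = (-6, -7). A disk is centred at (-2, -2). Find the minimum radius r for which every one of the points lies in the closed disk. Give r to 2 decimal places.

19.10

The required radius is the distance from (-2, -2) to the farthest point.
Squared distances: 365, 157, 128, 130, 41.
Maximum is 365, attained at P.
r = √365 ≈ 19.10.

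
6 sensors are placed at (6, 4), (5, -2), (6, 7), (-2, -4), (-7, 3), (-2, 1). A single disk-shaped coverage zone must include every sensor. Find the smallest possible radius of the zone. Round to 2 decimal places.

7.17

By Welzl's lemma the MEC is supported by two points (diametrically opposite) or three points (on a circumcircle).
The minimum enclosing circle is determined by three boundary points: (6, 7), (-2, -4), (-7, 3).
Their circumcentre is (1/6, 17/6) with r² = 925/18.
The farthest remaining point (5, -2) is at distance² 841/18 ≤ 925/18.
r = √(925/18) ≈ 7.17.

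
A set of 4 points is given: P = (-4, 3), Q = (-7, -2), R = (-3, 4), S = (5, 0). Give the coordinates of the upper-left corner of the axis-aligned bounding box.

(-7, 4)

x-range [-7, 5], y-range [-2, 4].
The upper-left corner is (-7, 4).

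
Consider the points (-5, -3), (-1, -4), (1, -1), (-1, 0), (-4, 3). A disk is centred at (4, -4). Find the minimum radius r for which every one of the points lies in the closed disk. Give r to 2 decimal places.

The required radius is the distance from (4, -4) to the farthest point.
Squared distances: 82, 25, 18, 41, 113.
Maximum is 113, attained at (-4, 3).
r = √113 ≈ 10.63.

10.63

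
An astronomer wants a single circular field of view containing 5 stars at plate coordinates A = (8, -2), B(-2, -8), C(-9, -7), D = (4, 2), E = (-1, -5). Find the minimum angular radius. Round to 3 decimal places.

By Welzl's lemma the MEC is supported by two points (diametrically opposite) or three points (on a circumcircle).
The farthest pair is A–C with squared distance 314. The circle on this segment as diameter has centre (-0.5, -4.5) and r² = 314/4 = 78.5.
Check B: distance² to centre = 14.5 ≤ 78.5, so it lies inside.
All remaining points lie in this disk, and no smaller disk contains both endpoints, so this is the minimum enclosing circle.
r = √(78.5) ≈ 8.860.

8.860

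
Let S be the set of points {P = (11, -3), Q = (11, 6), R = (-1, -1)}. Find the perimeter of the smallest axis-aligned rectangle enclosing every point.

42

Width = max x − min x = 11 − (-1) = 12.
Height = max y − min y = 6 − (-3) = 9.
Perimeter = 2(12 + 9) = 42.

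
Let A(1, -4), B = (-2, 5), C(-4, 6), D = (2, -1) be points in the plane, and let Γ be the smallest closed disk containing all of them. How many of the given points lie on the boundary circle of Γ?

A smallest enclosing disk is always determined by at most three of the input points on its boundary.
The farthest pair is A–C with squared distance 125. The circle on this segment as diameter has centre (-1.5, 1) and r² = 125/4 = 31.25.
Check B: distance² to centre = 16.25 ≤ 31.25, so it lies inside.
All remaining points lie in this disk, and no smaller disk contains both endpoints, so this is the minimum enclosing circle.
The points at distance exactly r from the centre are A, C — 2 points.

2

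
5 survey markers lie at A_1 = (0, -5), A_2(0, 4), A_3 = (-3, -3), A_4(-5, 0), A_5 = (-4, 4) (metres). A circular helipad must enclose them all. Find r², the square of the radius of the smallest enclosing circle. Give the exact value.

The farthest pair is A_1–A_5 with squared distance 97. The circle on this segment as diameter has centre (-2, -0.5) and r² = 97/4 = 24.25.
Check A_2: distance² to centre = 24.25 ≤ 24.25, so it lies inside.
All remaining points lie in this disk, and no smaller disk contains both endpoints, so this is the minimum enclosing circle.

24.25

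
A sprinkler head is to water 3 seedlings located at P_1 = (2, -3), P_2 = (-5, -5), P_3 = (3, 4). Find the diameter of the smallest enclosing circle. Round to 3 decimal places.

Side lengths²: P_1P_2² = 53, P_1P_3² = 50, P_2P_3² = 145.
Since P_2P_3² = 145 ≥ 53 + 50 = 103, the angle opposite P_2P_3 is not acute, so the smallest enclosing circle has P_2P_3 as diameter.
Centre = midpoint of P_2P_3 = (-1, -0.5), r² = 145/4 = 36.25.
Diameter = 2r = 2√(36.25) ≈ 12.042.

12.042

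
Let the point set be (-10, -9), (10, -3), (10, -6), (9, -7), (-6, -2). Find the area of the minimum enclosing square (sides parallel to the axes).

The bounding box has width 20 and height 7.
An axis-aligned square enclosing the set must have side ≥ max(width, height).
So the minimum side is max(20, 7) = 20.
Area = 20² = 400.

400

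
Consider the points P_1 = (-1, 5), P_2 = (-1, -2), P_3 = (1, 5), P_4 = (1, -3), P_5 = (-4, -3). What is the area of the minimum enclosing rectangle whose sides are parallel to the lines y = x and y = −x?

In coordinates u = x + y, v = x − y the rectangle is axis-aligned; the map (x,y)→(u,v) scales areas by 2.
u-values: 4, -3, 6, -2, -7; range = 6 − (-7) = 13.
v-values: -6, 1, -4, 4, -1; range = 4 − (-6) = 10.
Area = (13 × 10) / 2 = 65.

65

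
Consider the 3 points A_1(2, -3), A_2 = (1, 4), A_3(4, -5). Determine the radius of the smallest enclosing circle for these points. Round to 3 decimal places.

4.743

Side lengths²: A_1A_2² = 50, A_1A_3² = 8, A_2A_3² = 90.
Since A_2A_3² = 90 ≥ 50 + 8 = 58, the angle opposite A_2A_3 is not acute, so the smallest enclosing circle has A_2A_3 as diameter.
Centre = midpoint of A_2A_3 = (2.5, -0.5), r² = 90/4 = 22.5.
r = √(22.5) ≈ 4.743.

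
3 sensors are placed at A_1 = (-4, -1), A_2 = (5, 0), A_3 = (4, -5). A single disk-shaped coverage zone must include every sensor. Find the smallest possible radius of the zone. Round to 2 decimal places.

4.69

Side lengths²: A_1A_2² = 82, A_1A_3² = 80, A_2A_3² = 26.
Since A_1A_2² = 82 < 80 + 26 = 106, the triangle is acute, so the smallest enclosing circle is the circumcircle.
Circumcentre = (7/11, -19/11), r² = 2665/121.
r = √(2665/121) ≈ 4.69.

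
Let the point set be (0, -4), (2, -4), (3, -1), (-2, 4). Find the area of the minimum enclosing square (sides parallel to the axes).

64

The bounding box has width 5 and height 8.
An axis-aligned square enclosing the set must have side ≥ max(width, height).
So the minimum side is max(5, 8) = 8.
Area = 8² = 64.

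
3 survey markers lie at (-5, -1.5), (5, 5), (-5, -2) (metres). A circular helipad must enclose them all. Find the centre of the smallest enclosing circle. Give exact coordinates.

Call the three points A, B, C in the order given.
Side lengths²: AB² = 142.25, AC² = 0.25, BC² = 149.
Since BC² = 149 ≥ 142.25 + 0.25 = 142.5, the angle opposite BC is not acute, so the smallest enclosing circle has BC as diameter.
Centre = midpoint of BC = (0, 1.5), r² = 149/4 = 37.25.
Centre = (0, 1.5).

(0, 1.5)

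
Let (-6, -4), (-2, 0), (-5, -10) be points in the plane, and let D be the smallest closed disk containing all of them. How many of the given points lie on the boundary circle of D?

2

Call the three points A, B, C in the order given.
Side lengths²: AB² = 32, AC² = 37, BC² = 109.
Since BC² = 109 ≥ 37 + 32 = 69, the angle opposite BC is not acute, so the smallest enclosing circle has BC as diameter.
Centre = midpoint of BC = (-3.5, -5), r² = 109/4 = 27.25.
The points at distance exactly r from the centre are (-2, 0), (-5, -10) — 2 points.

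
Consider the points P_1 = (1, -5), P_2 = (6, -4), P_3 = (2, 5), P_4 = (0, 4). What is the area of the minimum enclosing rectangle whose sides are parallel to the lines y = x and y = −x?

In coordinates u = x + y, v = x − y the rectangle is axis-aligned; the map (x,y)→(u,v) scales areas by 2.
u-values: -4, 2, 7, 4; range = 7 − (-4) = 11.
v-values: 6, 10, -3, -4; range = 10 − (-4) = 14.
Area = (11 × 14) / 2 = 77.

77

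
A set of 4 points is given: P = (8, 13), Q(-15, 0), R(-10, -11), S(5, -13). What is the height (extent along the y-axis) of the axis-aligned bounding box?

max y = 13, min y = -13, so height = 26.

26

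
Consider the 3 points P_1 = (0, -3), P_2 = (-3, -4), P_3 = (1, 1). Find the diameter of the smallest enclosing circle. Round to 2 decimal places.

Side lengths²: P_1P_2² = 10, P_1P_3² = 17, P_2P_3² = 41.
Since P_2P_3² = 41 ≥ 17 + 10 = 27, the angle opposite P_2P_3 is not acute, so the smallest enclosing circle has P_2P_3 as diameter.
Centre = midpoint of P_2P_3 = (-1, -1.5), r² = 41/4 = 10.25.
Diameter = 2r = 2√(10.25) ≈ 6.40.

6.40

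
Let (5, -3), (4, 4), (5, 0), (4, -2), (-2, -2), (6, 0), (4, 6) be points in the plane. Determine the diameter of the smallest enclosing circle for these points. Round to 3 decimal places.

10.328

By Welzl's lemma the MEC is supported by two points (diametrically opposite) or three points (on a circumcircle).
The minimum enclosing circle is determined by three boundary points: (5, -3), (-2, -2), (4, 6).
Their circumcentre is (63/31, 38/31) with r² = 25625/961.
The farthest remaining point (6, 0) is at distance² 16573/961 ≤ 25625/961.
Diameter = 2r = 2√(25625/961) ≈ 10.328.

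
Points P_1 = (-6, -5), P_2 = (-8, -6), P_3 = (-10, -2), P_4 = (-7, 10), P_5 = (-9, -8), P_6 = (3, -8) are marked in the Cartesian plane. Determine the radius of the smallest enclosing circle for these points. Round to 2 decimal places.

The minimum enclosing circle is determined by three boundary points: P_4, P_5, P_6.
Their circumcentre is (-3, 4/9) with r² = 8692/81.
The farthest remaining point P_2 is at distance² 5389/81 ≤ 8692/81.
r = √(8692/81) ≈ 10.36.

10.36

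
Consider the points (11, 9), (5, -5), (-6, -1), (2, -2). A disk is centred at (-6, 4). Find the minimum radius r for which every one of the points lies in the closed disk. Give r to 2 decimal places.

The required radius is the distance from (-6, 4) to the farthest point.
Squared distances: 314, 202, 25, 100.
Maximum is 314, attained at (11, 9).
r = √314 ≈ 17.72.

17.72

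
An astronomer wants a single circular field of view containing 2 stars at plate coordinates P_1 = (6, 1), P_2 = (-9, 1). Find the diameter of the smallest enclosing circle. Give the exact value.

15

The smallest circle enclosing two points has them as diameter endpoints.
Centre = midpoint = (-1.5, 1); r² = |P_1P_2|²/4 = 225/4 = 56.25.
Diameter = 2r = 2√(56.25) = 15.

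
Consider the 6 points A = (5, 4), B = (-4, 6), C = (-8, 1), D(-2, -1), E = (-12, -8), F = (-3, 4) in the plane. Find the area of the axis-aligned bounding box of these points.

x ranges over [-12, 5], width 17.
y ranges over [-8, 6], height 14.
Area = 17 × 14 = 238.

238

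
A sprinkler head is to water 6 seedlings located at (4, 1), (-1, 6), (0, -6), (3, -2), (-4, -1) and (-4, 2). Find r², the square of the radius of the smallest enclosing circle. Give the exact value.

By Welzl's lemma the MEC is supported by two points (diametrically opposite) or three points (on a circumcircle).
The farthest pair is (-1, 6)–(0, -6) with squared distance 145. The circle on this segment as diameter has centre (-0.5, 0) and r² = 145/4 = 36.25.
Check (4, 1): distance² to centre = 21.25 ≤ 36.25, so it lies inside.
All remaining points lie in this disk, and no smaller disk contains both endpoints, so this is the minimum enclosing circle.

36.25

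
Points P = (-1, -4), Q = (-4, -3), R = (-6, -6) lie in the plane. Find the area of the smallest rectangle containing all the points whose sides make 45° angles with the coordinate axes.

In coordinates u = x + y, v = x − y the rectangle is axis-aligned; the map (x,y)→(u,v) scales areas by 2.
u-values: -5, -7, -12; range = -5 − (-12) = 7.
v-values: 3, -1, 0; range = 3 − (-1) = 4.
Area = (7 × 4) / 2 = 14.

14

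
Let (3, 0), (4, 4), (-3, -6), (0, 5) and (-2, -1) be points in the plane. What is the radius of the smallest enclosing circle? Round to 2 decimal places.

6.10

The farthest pair is (4, 4)–(-3, -6) with squared distance 149. The circle on this segment as diameter has centre (0.5, -1) and r² = 149/4 = 37.25.
Check (3, 0): distance² to centre = 7.25 ≤ 37.25, so it lies inside.
All remaining points lie in this disk, and no smaller disk contains both endpoints, so this is the minimum enclosing circle.
r = √(37.25) ≈ 6.10.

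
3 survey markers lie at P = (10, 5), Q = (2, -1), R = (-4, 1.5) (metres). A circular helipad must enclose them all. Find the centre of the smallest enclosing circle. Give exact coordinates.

(3, 3.25)

Side lengths²: PQ² = 100, PR² = 208.25, QR² = 42.25.
Since PR² = 208.25 ≥ 100 + 42.25 = 142.25, the angle opposite PR is not acute, so the smallest enclosing circle has PR as diameter.
Centre = midpoint of PR = (3, 3.25), r² = 208.25/4 = 52.0625.
Centre = (3, 3.25).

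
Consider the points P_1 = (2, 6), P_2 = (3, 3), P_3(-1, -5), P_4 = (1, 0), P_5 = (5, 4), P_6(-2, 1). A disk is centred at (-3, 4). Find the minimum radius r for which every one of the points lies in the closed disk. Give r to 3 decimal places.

The required radius is the distance from (-3, 4) to the farthest point.
Squared distances: 29, 37, 85, 32, 64, 10.
Maximum is 85, attained at P_3.
r = √85 ≈ 9.220.

9.220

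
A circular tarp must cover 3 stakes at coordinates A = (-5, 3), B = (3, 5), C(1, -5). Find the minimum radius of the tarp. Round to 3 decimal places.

5.533

Side lengths²: AB² = 68, AC² = 100, BC² = 104.
Since BC² = 104 < 100 + 68 = 168, the triangle is acute, so the smallest enclosing circle is the circumcircle.
Circumcentre = (-2/19, 8/19), r² = 11050/361.
r = √(11050/361) ≈ 5.533.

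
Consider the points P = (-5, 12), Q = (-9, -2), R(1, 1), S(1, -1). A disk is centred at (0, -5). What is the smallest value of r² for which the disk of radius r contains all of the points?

The required radius is the distance from (0, -5) to the farthest point.
Squared distances: 314, 90, 37, 17.
Maximum is 314, attained at P.

314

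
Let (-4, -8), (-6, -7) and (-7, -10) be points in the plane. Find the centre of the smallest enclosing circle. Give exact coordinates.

Call the three points A, B, C in the order given.
Side lengths²: AB² = 5, AC² = 13, BC² = 10.
Since AC² = 13 < 10 + 5 = 15, the triangle is acute, so the smallest enclosing circle is the circumcircle.
Circumcentre = (-79/14, -123/14), r² = 325/98.
Centre = (-79/14, -123/14).

(-79/14, -123/14)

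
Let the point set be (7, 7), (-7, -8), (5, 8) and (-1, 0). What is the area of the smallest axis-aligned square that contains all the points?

The bounding box has width 14 and height 16.
An axis-aligned square enclosing the set must have side ≥ max(width, height).
So the minimum side is max(14, 16) = 16.
Area = 16² = 256.

256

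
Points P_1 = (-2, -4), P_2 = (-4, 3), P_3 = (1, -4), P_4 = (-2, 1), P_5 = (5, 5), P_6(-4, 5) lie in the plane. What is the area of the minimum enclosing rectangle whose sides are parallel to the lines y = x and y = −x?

112

In coordinates u = x + y, v = x − y the rectangle is axis-aligned; the map (x,y)→(u,v) scales areas by 2.
u-values: -6, -1, -3, -1, 10, 1; range = 10 − (-6) = 16.
v-values: 2, -7, 5, -3, 0, -9; range = 5 − (-9) = 14.
Area = (16 × 14) / 2 = 112.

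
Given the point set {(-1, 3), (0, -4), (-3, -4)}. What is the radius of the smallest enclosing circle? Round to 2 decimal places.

Call the three points A, B, C in the order given.
Side lengths²: AB² = 50, AC² = 53, BC² = 9.
Since AC² = 53 < 50 + 9 = 59, the triangle is acute, so the smallest enclosing circle is the circumcircle.
Circumcentre = (-1.5, -9/14), r² = 1325/98.
r = √(1325/98) ≈ 3.68.

3.68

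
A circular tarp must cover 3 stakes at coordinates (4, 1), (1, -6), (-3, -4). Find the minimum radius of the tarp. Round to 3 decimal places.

Call the three points A, B, C in the order given.
Side lengths²: AB² = 58, AC² = 74, BC² = 20.
Since AC² = 74 < 58 + 20 = 78, the triangle is acute, so the smallest enclosing circle is the circumcircle.
Circumcentre = (11/17, -29/17), r² = 5365/289.
r = √(5365/289) ≈ 4.309.

4.309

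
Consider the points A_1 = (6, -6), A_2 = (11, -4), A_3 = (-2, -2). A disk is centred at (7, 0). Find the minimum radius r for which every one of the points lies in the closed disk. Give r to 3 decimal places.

The required radius is the distance from (7, 0) to the farthest point.
Squared distances: 37, 32, 85.
Maximum is 85, attained at A_3.
r = √85 ≈ 9.220.

9.220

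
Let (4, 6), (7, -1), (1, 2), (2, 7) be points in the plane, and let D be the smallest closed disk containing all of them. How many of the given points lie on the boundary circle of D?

The minimum enclosing circle of a finite set is fixed by two of the points (as a diameter) or three (as a circumcircle).
The farthest pair is (7, -1)–(2, 7) with squared distance 89. The circle on this segment as diameter has centre (4.5, 3) and r² = 89/4 = 22.25.
Check (4, 6): distance² to centre = 9.25 ≤ 22.25, so it lies inside.
All remaining points lie in this disk, and no smaller disk contains both endpoints, so this is the minimum enclosing circle.
The points at distance exactly r from the centre are (7, -1), (2, 7) — 2 points.

2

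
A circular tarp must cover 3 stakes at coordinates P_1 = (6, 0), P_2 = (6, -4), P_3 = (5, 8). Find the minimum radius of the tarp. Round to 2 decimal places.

6.02

Side lengths²: P_1P_2² = 16, P_1P_3² = 65, P_2P_3² = 145.
Since P_2P_3² = 145 ≥ 65 + 16 = 81, the angle opposite P_2P_3 is not acute, so the smallest enclosing circle has P_2P_3 as diameter.
Centre = midpoint of P_2P_3 = (5.5, 2), r² = 145/4 = 36.25.
r = √(36.25) ≈ 6.02.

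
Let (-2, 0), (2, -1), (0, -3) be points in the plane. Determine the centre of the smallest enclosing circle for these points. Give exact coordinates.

(-0.1, -0.9)

Call the three points A, B, C in the order given.
Side lengths²: AB² = 17, AC² = 13, BC² = 8.
Since AB² = 17 < 13 + 8 = 21, the triangle is acute, so the smallest enclosing circle is the circumcircle.
Circumcentre = (-0.1, -0.9), r² = 4.42.
Centre = (-0.1, -0.9).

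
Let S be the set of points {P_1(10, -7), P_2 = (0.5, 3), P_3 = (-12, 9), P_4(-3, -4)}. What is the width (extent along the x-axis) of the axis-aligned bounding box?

max x = 10, min x = -12, so width = 22.

22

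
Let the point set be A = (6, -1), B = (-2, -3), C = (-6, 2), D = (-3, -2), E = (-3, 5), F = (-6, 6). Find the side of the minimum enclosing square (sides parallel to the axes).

12

The bounding box has width 12 and height 9.
An axis-aligned square enclosing the set must have side ≥ max(width, height).
So the minimum side is max(12, 9) = 12.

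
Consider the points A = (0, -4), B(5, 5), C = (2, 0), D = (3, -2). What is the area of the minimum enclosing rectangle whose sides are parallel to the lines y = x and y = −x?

35

In coordinates u = x + y, v = x − y the rectangle is axis-aligned; the map (x,y)→(u,v) scales areas by 2.
u-values: -4, 10, 2, 1; range = 10 − (-4) = 14.
v-values: 4, 0, 2, 5; range = 5 − 0 = 5.
Area = (14 × 5) / 2 = 35.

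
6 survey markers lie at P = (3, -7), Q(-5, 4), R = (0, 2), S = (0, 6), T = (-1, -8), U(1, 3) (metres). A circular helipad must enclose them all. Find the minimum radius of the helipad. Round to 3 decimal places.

The farthest pair is S–T with squared distance 197. The circle on this segment as diameter has centre (-0.5, -1) and r² = 197/4 = 49.25.
Check P: distance² to centre = 48.25 ≤ 49.25, so it lies inside.
All remaining points lie in this disk, and no smaller disk contains both endpoints, so this is the minimum enclosing circle.
r = √(49.25) ≈ 7.018.

7.018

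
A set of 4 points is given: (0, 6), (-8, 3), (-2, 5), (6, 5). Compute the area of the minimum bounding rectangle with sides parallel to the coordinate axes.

x ranges over [-8, 6], width 14.
y ranges over [3, 6], height 3.
Area = 14 × 3 = 42.

42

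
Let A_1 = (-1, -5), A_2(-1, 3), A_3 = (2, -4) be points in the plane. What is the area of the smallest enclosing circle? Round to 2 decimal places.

50.61

Side lengths²: A_1A_2² = 64, A_1A_3² = 10, A_2A_3² = 58.
Since A_1A_2² = 64 < 58 + 10 = 68, the triangle is acute, so the smallest enclosing circle is the circumcircle.
Circumcentre = (-2/3, -1), r² = 145/9.
Area = π·r² = π·145/9 ≈ 50.61.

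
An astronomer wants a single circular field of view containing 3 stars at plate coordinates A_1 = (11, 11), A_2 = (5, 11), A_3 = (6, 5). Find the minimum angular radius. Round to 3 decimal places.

3.959

Side lengths²: A_1A_2² = 36, A_1A_3² = 61, A_2A_3² = 37.
Since A_1A_3² = 61 < 37 + 36 = 73, the triangle is acute, so the smallest enclosing circle is the circumcircle.
Circumcentre = (8, 101/12), r² = 2257/144.
r = √(2257/144) ≈ 3.959.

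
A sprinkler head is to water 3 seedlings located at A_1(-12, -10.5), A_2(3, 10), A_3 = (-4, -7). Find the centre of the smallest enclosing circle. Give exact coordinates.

(-4.5, -0.25)

Side lengths²: A_1A_2² = 645.25, A_1A_3² = 76.25, A_2A_3² = 338.
Since A_1A_2² = 645.25 ≥ 338 + 76.25 = 414.25, the angle opposite A_1A_2 is not acute, so the smallest enclosing circle has A_1A_2 as diameter.
Centre = midpoint of A_1A_2 = (-4.5, -0.25), r² = 645.25/4 = 161.3125.
Centre = (-4.5, -0.25).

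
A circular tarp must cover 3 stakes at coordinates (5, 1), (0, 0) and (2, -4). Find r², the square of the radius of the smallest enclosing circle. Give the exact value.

Call the three points A, B, C in the order given.
Side lengths²: AB² = 26, AC² = 34, BC² = 20.
Since AC² = 34 < 26 + 20 = 46, the triangle is acute, so the smallest enclosing circle is the circumcircle.
Circumcentre = (31/11, -12/11), r² = 1105/121.

1105/121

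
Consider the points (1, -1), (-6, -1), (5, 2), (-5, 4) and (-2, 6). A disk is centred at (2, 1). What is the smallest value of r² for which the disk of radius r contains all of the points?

The required radius is the distance from (2, 1) to the farthest point.
Squared distances: 5, 68, 10, 58, 41.
Maximum is 68, attained at (-6, -1).

68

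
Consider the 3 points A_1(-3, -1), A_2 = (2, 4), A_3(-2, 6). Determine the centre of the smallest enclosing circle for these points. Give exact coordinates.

(-4/3, 7/3)

Side lengths²: A_1A_2² = 50, A_1A_3² = 50, A_2A_3² = 20.
Since A_1A_3² = 50 < 50 + 20 = 70, the triangle is acute, so the smallest enclosing circle is the circumcircle.
Circumcentre = (-4/3, 7/3), r² = 125/9.
Centre = (-4/3, 7/3).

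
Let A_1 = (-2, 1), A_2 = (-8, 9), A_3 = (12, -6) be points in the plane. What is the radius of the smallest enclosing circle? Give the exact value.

12.5

Side lengths²: A_1A_2² = 100, A_1A_3² = 245, A_2A_3² = 625.
Since A_2A_3² = 625 ≥ 245 + 100 = 345, the angle opposite A_2A_3 is not acute, so the smallest enclosing circle has A_2A_3 as diameter.
Centre = midpoint of A_2A_3 = (2, 1.5), r² = 625/4 = 156.25.
r = √(156.25) = 12.5.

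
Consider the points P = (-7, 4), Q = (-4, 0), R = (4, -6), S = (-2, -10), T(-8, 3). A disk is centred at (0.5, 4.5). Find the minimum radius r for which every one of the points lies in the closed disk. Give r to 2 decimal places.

14.71

The required radius is the distance from (0.5, 4.5) to the farthest point.
Squared distances: 56.5, 40.5, 122.5, 216.5, 74.5.
Maximum is 216.5, attained at S.
r = √(216.5) ≈ 14.71.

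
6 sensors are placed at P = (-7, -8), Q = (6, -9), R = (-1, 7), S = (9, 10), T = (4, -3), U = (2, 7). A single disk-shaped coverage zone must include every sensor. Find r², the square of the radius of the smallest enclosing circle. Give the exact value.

145

By Welzl's lemma the MEC is supported by two points (diametrically opposite) or three points (on a circumcircle).
The farthest pair is P–S with squared distance 580. The circle on this segment as diameter has centre (1, 1) and r² = 580/4 = 145.
Check Q: distance² to centre = 125 ≤ 145, so it lies inside.
All remaining points lie in this disk, and no smaller disk contains both endpoints, so this is the minimum enclosing circle.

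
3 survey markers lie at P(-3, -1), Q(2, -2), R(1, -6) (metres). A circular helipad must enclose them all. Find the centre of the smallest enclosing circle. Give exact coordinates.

Side lengths²: PQ² = 26, PR² = 41, QR² = 17.
Since PR² = 41 < 26 + 17 = 43, the triangle is acute, so the smallest enclosing circle is the circumcircle.
Circumcentre = (-37/42, -143/42), r² = 9061/882.
Centre = (-37/42, -143/42).

(-37/42, -143/42)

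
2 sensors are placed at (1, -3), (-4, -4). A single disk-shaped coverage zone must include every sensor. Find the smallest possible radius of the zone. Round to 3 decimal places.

2.550

The smallest circle enclosing two points has them as diameter endpoints.
Centre = midpoint = (-1.5, -3.5); r² = |(1, -3)−(-4, -4)|²/4 = 26/4 = 6.5.
r = √(6.5) ≈ 2.550.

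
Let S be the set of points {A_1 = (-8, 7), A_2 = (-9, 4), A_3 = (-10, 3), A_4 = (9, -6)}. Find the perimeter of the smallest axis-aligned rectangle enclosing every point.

64

Width = max x − min x = 9 − (-10) = 19.
Height = max y − min y = 7 − (-6) = 13.
Perimeter = 2(19 + 13) = 64.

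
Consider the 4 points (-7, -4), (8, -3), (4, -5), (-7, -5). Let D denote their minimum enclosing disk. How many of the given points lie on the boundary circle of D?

The farthest pair is (8, -3)–(-7, -5) with squared distance 229. The circle on this segment as diameter has centre (0.5, -4) and r² = 229/4 = 57.25.
Check (-7, -4): distance² to centre = 56.25 ≤ 57.25, so it lies inside.
All remaining points lie in this disk, and no smaller disk contains both endpoints, so this is the minimum enclosing circle.
The points at distance exactly r from the centre are (8, -3), (-7, -5) — 2 points.

2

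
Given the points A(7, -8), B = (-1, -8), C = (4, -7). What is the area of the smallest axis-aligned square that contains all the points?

64

The bounding box has width 8 and height 1.
An axis-aligned square enclosing the set must have side ≥ max(width, height).
So the minimum side is max(8, 1) = 8.
Area = 8² = 64.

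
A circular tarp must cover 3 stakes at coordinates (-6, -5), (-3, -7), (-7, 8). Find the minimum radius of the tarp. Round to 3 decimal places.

7.762

Call the three points A, B, C in the order given.
Side lengths²: AB² = 13, AC² = 170, BC² = 241.
Since BC² = 241 ≥ 170 + 13 = 183, the angle opposite BC is not acute, so the smallest enclosing circle has BC as diameter.
Centre = midpoint of BC = (-5, 0.5), r² = 241/4 = 60.25.
r = √(60.25) ≈ 7.762.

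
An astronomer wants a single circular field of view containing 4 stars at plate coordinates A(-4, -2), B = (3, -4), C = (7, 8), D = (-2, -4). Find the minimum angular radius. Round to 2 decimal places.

The minimum enclosing circle of a finite set is fixed by two of the points (as a diameter) or three (as a circumcircle).
The minimum enclosing circle is determined by three boundary points: A, C, D.
Their circumcentre is (31/14, 31/14) with r² = 5525/98.
The farthest remaining point B is at distance² 3845/98 ≤ 5525/98.
r = √(5525/98) ≈ 7.51.

7.51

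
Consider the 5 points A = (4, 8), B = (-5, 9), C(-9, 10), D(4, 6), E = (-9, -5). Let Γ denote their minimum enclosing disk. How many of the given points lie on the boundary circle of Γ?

A smallest enclosing disk is always determined by at most three of the input points on its boundary.
The minimum enclosing circle is determined by three boundary points: A, C, E.
Their circumcentre is (-3.5, 2.5) with r² = 86.5.
The farthest remaining point D is at distance² 68.5 ≤ 86.5.
The points at distance exactly r from the centre are A, C, E — 3 points.

3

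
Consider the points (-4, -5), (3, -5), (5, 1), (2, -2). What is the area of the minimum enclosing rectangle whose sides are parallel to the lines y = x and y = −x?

52.5

In coordinates u = x + y, v = x − y the rectangle is axis-aligned; the map (x,y)→(u,v) scales areas by 2.
u-values: -9, -2, 6, 0; range = 6 − (-9) = 15.
v-values: 1, 8, 4, 4; range = 8 − 1 = 7.
Area = (15 × 7) / 2 = 52.5.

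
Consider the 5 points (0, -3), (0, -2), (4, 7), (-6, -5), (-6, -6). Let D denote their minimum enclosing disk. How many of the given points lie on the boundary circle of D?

2

By Welzl's lemma the MEC is supported by two points (diametrically opposite) or three points (on a circumcircle).
The farthest pair is (4, 7)–(-6, -6) with squared distance 269. The circle on this segment as diameter has centre (-1, 0.5) and r² = 269/4 = 67.25.
Check (0, -3): distance² to centre = 13.25 ≤ 67.25, so it lies inside.
All remaining points lie in this disk, and no smaller disk contains both endpoints, so this is the minimum enclosing circle.
The points at distance exactly r from the centre are (4, 7), (-6, -6) — 2 points.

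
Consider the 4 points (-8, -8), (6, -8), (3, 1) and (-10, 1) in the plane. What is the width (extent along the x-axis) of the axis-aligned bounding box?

16

max x = 6, min x = -10, so width = 16.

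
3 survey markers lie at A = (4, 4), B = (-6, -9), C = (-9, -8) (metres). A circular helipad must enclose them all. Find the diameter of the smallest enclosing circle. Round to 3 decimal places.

Side lengths²: AB² = 269, AC² = 313, BC² = 10.
Since AC² = 313 ≥ 269 + 10 = 279, the angle opposite AC is not acute, so the smallest enclosing circle has AC as diameter.
Centre = midpoint of AC = (-2.5, -2), r² = 313/4 = 78.25.
Diameter = 2r = 2√(78.25) ≈ 17.692.

17.692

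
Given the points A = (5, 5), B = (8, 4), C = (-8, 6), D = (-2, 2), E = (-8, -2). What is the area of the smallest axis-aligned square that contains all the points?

256

The bounding box has width 16 and height 8.
An axis-aligned square enclosing the set must have side ≥ max(width, height).
So the minimum side is max(16, 8) = 16.
Area = 16² = 256.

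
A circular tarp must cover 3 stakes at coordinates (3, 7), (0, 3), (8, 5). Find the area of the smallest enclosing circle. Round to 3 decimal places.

53.407

Call the three points A, B, C in the order given.
Side lengths²: AB² = 25, AC² = 29, BC² = 68.
Since BC² = 68 ≥ 29 + 25 = 54, the angle opposite BC is not acute, so the smallest enclosing circle has BC as diameter.
Centre = midpoint of BC = (4, 4), r² = 68/4 = 17.
Area = π·r² = π·17 ≈ 53.407.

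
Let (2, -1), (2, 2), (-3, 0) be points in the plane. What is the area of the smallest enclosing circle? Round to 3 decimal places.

Call the three points A, B, C in the order given.
Side lengths²: AB² = 9, AC² = 26, BC² = 29.
Since BC² = 29 < 26 + 9 = 35, the triangle is acute, so the smallest enclosing circle is the circumcircle.
Circumcentre = (-0.3, 0.5), r² = 7.54.
Area = π·r² = π·7.54 ≈ 23.688.

23.688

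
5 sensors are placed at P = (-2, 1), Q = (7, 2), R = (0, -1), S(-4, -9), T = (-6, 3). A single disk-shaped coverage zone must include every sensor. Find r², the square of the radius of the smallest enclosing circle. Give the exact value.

The minimum enclosing circle of a finite set is fixed by two of the points (as a diameter) or three (as a circumcircle).
The minimum enclosing circle is determined by three boundary points: Q, S, T.
Their circumcentre is (1/7, -15/7) with r² = 3145/49.
The farthest remaining point P is at distance² 709/49 ≤ 3145/49.

3145/49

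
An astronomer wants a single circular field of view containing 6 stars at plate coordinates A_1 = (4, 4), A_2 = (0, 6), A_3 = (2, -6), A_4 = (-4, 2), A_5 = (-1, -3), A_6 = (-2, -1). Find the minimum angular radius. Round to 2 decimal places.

6.08

The minimum enclosing circle of a finite set is fixed by two of the points (as a diameter) or three (as a circumcircle).
The farthest pair is A_2–A_3 with squared distance 148. The circle on this segment as diameter has centre (1, 0) and r² = 148/4 = 37.
Check A_1: distance² to centre = 25 ≤ 37, so it lies inside.
All remaining points lie in this disk, and no smaller disk contains both endpoints, so this is the minimum enclosing circle.
r = √37 ≈ 6.08.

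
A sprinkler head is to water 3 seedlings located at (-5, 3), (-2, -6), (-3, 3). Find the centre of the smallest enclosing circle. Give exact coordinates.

Call the three points A, B, C in the order given.
Side lengths²: AB² = 90, AC² = 4, BC² = 82.
Since AB² = 90 ≥ 82 + 4 = 86, the angle opposite AB is not acute, so the smallest enclosing circle has AB as diameter.
Centre = midpoint of AB = (-3.5, -1.5), r² = 90/4 = 22.5.
Centre = (-3.5, -1.5).

(-3.5, -1.5)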